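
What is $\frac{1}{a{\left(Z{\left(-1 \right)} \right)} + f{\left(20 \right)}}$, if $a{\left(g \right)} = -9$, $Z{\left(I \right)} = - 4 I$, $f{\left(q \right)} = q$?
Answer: $\frac{1}{11} \approx 0.090909$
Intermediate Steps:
$\frac{1}{a{\left(Z{\left(-1 \right)} \right)} + f{\left(20 \right)}} = \frac{1}{-9 + 20} = \frac{1}{11}$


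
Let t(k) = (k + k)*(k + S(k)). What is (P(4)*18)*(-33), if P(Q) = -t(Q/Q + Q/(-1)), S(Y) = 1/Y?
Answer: 11880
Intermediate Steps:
t(k) = 2*k*(k + 1/k) (t(k) = (k + k)*(k + 1/k) = (2*k)*(k + 1/k) = 2*k*(k + 1/k))
P(Q) = -2 - 2*(1 - Q)**2 (P(Q) = -(2 + 2*(Q/Q + Q/(-1))**2) = -(2 + 2*(1 + Q*(-1))**2) = -(2 + 2*(1 - Q)**2) = -2 - 2*(1 - Q)**2)
(P(4)*18)*(-33) = ((-2 - 2*(-1 + 4)**2)*18)*(-33) = ((-2 - 2*3**2)*18)*(-33) = ((-2 - 2*9)*18)*(-33) = ((-2 - 18)*18)*(-33) = -20*18*(-33) = -360*(-33) = 11880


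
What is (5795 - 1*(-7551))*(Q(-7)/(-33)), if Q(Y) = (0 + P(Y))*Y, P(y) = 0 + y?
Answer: -653954/33 ≈ -19817.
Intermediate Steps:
P(y) = y
Q(Y) = Y² (Q(Y) = (0 + Y)*Y = Y*Y = Y²)
(5795 - 1*(-7551))*(Q(-7)/(-33)) = (5795 - 1*(-7551))*((-7)²/(-33)) = (5795 + 7551)*(49*(-1/33)) = 13346*(-49/33) = -653954/33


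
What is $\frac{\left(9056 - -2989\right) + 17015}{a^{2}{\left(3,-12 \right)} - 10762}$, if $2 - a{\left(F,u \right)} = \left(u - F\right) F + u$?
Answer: $- \frac{29060}{7281} \approx -3.9912$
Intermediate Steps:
$a{\left(F,u \right)} = 2 - u - F \left(u - F\right)$ ($a{\left(F,u \right)} = 2 - \left(\left(u - F\right) F + u\right) = 2 - \left(F \left(u - F\right) + u\right) = 2 - \left(u + F \left(u - F\right)\right) = 2 - u - F \left(u - F\right)$)
$\frac{\left(9056 - -2989\right) + 17015}{a^{2}{\left(3,-12 \right)} - 10762} = \frac{\left(9056 - -2989\right) + 17015}{\left(2 + 3^{2} - -12 - 3 \left(-12\right)\right)^{2} - 10762} = \frac{\left(9056 + 2989\right) + 17015}{\left(2 + 9 + 12 + 36\right)^{2} - 10762} = \frac{12045 + 17015}{59^{2} - 10762} = \frac{29060}{3481 - 10762} = \frac{29060}{-7281} = 29060 \left(- \frac{1}{7281}\right) = - \frac{29060}{7281}$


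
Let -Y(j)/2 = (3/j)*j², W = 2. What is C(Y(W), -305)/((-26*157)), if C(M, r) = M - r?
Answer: -293/4082 ≈ -0.071779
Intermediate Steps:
Y(j) = -6*j (Y(j) = -2*3/j*j² = -6*j)
C(Y(W), -305)/((-26*157)) = (-6*2 - 1*(-305))/((-26*157)) = (-12 + 305)/(-4082) = 293*(-1/4082) = -293/4082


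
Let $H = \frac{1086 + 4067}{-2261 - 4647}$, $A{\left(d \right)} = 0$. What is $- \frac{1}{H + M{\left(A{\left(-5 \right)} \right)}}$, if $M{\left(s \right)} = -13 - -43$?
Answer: $- \frac{6908}{202087} \approx -0.034183$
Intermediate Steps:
$M{\left(s \right)} = 30$ ($M{\left(s \right)} = -13 + 43 = 30$)
$H = - \frac{5153}{6908}$ ($H = \frac{5153}{-6908} = 5153 \left(- \frac{1}{6908}\right) = - \frac{5153}{6908} \approx -0.74595$)
$- \frac{1}{H + M{\left(A{\left(-5 \right)} \right)}} = - \frac{1}{- \frac{5153}{6908} + 30} = - \frac{1}{\frac{202087}{6908}} = \left(-1\right) \frac{6908}{202087} = - \frac{6908}{202087}$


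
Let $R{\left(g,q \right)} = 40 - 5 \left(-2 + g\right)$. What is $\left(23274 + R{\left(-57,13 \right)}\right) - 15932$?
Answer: $7677$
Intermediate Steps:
$R{\left(g,q \right)} = 50 - 5 g$ ($R{\left(g,q \right)} = 40 - \left(-10 + 5 g\right) = 50 - 5 g$)
$\left(23274 + R{\left(-57,13 \right)}\right) - 15932 = \left(23274 + \left(50 - -285\right)\right) - 15932 = \left(23274 + \left(50 + 285\right)\right) - 15932 = \left(23274 + 335\right) - 15932 = 23609 - 15932 = 7677$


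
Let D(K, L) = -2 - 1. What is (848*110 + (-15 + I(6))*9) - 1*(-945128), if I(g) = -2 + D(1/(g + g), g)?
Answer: 1038228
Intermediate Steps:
D(K, L) = -3
I(g) = -5 (I(g) = -2 - 3 = -5)
(848*110 + (-15 + I(6))*9) - 1*(-945128) = (848*110 + (-15 - 5)*9) - 1*(-945128) = (93280 - 20*9) + 945128 = (93280 - 180) + 945128 = 93100 + 945128 = 1038228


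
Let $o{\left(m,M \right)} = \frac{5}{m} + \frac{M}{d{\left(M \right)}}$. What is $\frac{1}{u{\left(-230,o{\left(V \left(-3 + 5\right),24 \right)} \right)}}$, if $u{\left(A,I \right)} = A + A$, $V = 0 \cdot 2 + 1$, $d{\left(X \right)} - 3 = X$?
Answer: $- \frac{1}{460} \approx -0.0021739$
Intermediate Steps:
$d{\left(X \right)} = 3 + X$
$V = 1$ ($V = 0 + 1 = 1$)
$o{\left(m,M \right)} = \frac{5}{m} + \frac{M}{3 + M}$
$u{\left(A,I \right)} = 2 A$
$\frac{1}{u{\left(-230,o{\left(V \left(-3 + 5\right),24 \right)} \right)}} = \frac{1}{2 \left(-230\right)} = \frac{1}{-460} = - \frac{1}{460}$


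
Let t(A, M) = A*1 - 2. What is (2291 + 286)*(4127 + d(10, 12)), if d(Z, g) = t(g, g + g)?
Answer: 10661049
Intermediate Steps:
t(A, M) = -2 + A (t(A, M) = A - 2 = -2 + A)
d(Z, g) = -2 + g
(2291 + 286)*(4127 + d(10, 12)) = (2291 + 286)*(4127 + (-2 + 12)) = 2577*(4127 + 10) = 2577*4137 = 10661049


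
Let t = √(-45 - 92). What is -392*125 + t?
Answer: -49000 + I*√137 ≈ -49000.0 + 11.705*I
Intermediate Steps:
t = I*√137 (t = √(-137) = I*√137 ≈ 11.705*I)
-392*125 + t = -392*125 + I*√137 = -49000 + I*√137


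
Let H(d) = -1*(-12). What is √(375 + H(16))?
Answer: 3*√43 ≈ 19.672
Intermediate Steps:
H(d) = 12
√(375 + H(16)) = √(375 + 12) = √387 = 3*√43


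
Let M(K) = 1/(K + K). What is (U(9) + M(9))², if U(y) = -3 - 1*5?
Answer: 20449/324 ≈ 63.114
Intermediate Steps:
U(y) = -8 (U(y) = -3 - 5 = -8)
M(K) = 1/(2*K)
(U(9) + M(9))² = (-8 + (½)/9)² = (-8 + (½)*(⅑))² = (-8 + 1/18)² = (-143/18)² = 20449/324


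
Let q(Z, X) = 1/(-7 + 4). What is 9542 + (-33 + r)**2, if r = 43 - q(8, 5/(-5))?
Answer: 86839/9 ≈ 9648.8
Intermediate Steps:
q(Z, X) = -1/3 (q(Z, X) = 1/(-3) = -1/3)
r = 130/3 (r = 43 - 1*(-1/3) = 43 + 1/3 = 130/3 ≈ 43.333)
9542 + (-33 + r)**2 = 9542 + (-33 + 130/3)**2 = 9542 + (31/3)**2 = 9542 + 961/9 = 86839/9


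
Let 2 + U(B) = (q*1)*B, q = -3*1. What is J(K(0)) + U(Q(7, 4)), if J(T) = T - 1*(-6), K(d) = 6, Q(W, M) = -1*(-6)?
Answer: -8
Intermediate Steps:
Q(W, M) = 6
q = -3
J(T) = 6 + T (J(T) = T + 6 = 6 + T)
U(B) = -2 - 3*B (U(B) = -2 + (-3*1)*B = -2 - 3*B)
J(K(0)) + U(Q(7, 4)) = (6 + 6) + (-2 - 3*6) = 12 + (-2 - 18) = 12 - 20 = -8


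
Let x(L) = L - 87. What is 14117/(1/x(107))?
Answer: 282340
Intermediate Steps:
x(L) = -87 + L
14117/(1/x(107)) = 14117/(1/(-87 + 107)) = 14117/(1/20) = 14117*20 = 282340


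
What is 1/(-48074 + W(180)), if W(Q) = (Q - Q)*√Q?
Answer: -1/48074 ≈ -2.0801e-5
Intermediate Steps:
W(Q) = 0 (W(Q) = 0*√Q = 0)
1/(-48074 + W(180)) = 1/(-48074 + 0) = 1/(-48074) = -1/48074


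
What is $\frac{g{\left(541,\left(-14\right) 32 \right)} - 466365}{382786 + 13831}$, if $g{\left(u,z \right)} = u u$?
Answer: $- \frac{173684}{396617} \approx -0.43791$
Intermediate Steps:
$g{\left(u,z \right)} = u^{2}$
$\frac{g{\left(541,\left(-14\right) 32 \right)} - 466365}{382786 + 13831} = \frac{541^{2} - 466365}{382786 + 13831} = \frac{292681 - 466365}{396617} = \left(-173684\right) \frac{1}{396617} = - \frac{173684}{396617}$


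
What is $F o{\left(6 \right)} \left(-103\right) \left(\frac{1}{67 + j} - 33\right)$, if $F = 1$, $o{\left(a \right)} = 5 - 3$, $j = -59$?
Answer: $\frac{27089}{4} \approx 6772.3$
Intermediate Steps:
$o{\left(a \right)} = 2$ ($o{\left(a \right)} = 5 - 3 = 2$)
$F o{\left(6 \right)} \left(-103\right) \left(\frac{1}{67 + j} - 33\right) = 1 \cdot 2 \left(-103\right) \left(\frac{1}{67 - 59} - 33\right) = 2 \left(-103\right) \left(\frac{1}{8} - 33\right) = - 206 \left(\frac{1}{8} - 33\right) = \left(-206\right) \left(- \frac{263}{8}\right) = \frac{27089}{4}$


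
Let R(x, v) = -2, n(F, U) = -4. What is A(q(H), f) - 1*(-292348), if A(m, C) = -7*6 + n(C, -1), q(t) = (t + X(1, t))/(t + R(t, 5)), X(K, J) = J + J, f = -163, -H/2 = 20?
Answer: 292302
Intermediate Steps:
H = -40 (H = -2*20 = -40)
X(K, J) = 2*J
q(t) = 3*t/(-2 + t) (q(t) = (t + 2*t)/(t - 2) = (3*t)/(-2 + t) = 3*t/(-2 + t))
A(m, C) = -46 (A(m, C) = -7*6 - 4 = -42 - 4 = -46)
A(q(H), f) - 1*(-292348) = -46 - 1*(-292348) = -46 + 292348 = 292302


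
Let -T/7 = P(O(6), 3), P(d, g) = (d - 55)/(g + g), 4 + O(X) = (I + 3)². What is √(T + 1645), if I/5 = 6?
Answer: √3990/3 ≈ 21.055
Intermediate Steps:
I = 30 (I = 5*6 = 30)
O(X) = 1085 (O(X) = -4 + (30 + 3)² = -4 + 33² = -4 + 1089 = 1085)
P(d, g) = (-55 + d)/(2*g) (P(d, g) = (-55 + d)/((2*g)) = (-55 + d)*(1/(2*g)) = (-55 + d)/(2*g))
T = -3605/3 (T = -7*(-55 + 1085)/(2*3) = -7*1030/(2*3) = -7*515/3 = -3605/3 ≈ -1201.7)
√(T + 1645) = √(-3605/3 + 1645) = √(1330/3) = √3990/3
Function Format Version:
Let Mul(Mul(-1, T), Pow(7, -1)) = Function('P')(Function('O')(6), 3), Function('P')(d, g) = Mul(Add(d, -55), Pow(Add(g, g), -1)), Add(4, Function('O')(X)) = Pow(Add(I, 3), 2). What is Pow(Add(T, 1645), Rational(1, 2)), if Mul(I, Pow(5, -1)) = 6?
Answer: Mul(Rational(1, 3), Pow(3990, Rational(1, 2))) ≈ 21.055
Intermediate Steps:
I = 30 (I = Mul(5, 6) = 30)
Function('O')(X) = 1085 (Function('O')(X) = Add(-4, Pow(Add(30, 3), 2)) = Add(-4, Pow(33, 2)) = Add(-4, 1089) = 1085)
Function('P')(d, g) = Mul(Rational(1, 2), Pow(g, -1), Add(-55, d)) (Function('P')(d, g) = Mul(Add(-55, d), Pow(Mul(2, g), -1)) = Mul(Add(-55, d), Mul(Rational(1, 2), Pow(g, -1))) = Mul(Rational(1, 2), Pow(g, -1), Add(-55, d)))
T = Rational(-3605, 3) (T = Mul(-7, Mul(Rational(1, 2), Pow(3, -1), Add(-55, 1085))) = Mul(-7, Mul(Rational(1, 2), Rational(1, 3), 1030)) = Mul(-7, Rational(515, 3)) = Rational(-3605, 3) ≈ -1201.7)
Pow(Add(T, 1645), Rational(1, 2)) = Pow(Add(Rational(-3605, 3), 1645), Rational(1, 2)) = Pow(Rational(1330, 3), Rational(1, 2)) = Mul(Rational(1, 3), Pow(3990, Rational(1, 2)))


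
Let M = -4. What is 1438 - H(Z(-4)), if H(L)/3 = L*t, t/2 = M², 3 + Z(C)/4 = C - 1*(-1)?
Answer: 3742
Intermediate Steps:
Z(C) = -8 + 4*C (Z(C) = -12 + 4*(C - 1*(-1)) = -12 + 4*(C + 1) = -12 + 4*(1 + C) = -12 + (4 + 4*C) = -8 + 4*C)
t = 32 (t = 2*(-4)² = 2*16 = 32)
H(L) = 96*L (H(L) = 3*(L*32) = 3*(32*L) = 96*L)
1438 - H(Z(-4)) = 1438 - 96*(-8 + 4*(-4)) = 1438 - 96*(-8 - 16) = 1438 - 96*(-24) = 1438 - 1*(-2304) = 1438 + 2304 = 3742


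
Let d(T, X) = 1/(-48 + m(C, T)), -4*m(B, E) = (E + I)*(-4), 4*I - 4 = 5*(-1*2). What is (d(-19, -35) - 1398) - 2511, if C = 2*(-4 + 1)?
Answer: -535535/137 ≈ -3909.0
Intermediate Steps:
I = -3/2 (I = 1 + (5*(-1*2))/4 = 1 + (5*(-2))/4 = 1 + (1/4)*(-10) = 1 - 5/2 = -3/2 ≈ -1.5000)
C = -6 (C = 2*(-3) = -6)
m(B, E) = -3/2 + E (m(B, E) = -(E - 3/2)*(-4)/4 = -(-3/2 + E)*(-4)/4 = -(6 - 4*E)/4 = -3/2 + E)
d(T, X) = 1/(-99/2 + T) (d(T, X) = 1/(-48 + (-3/2 + T)) = 1/(-99/2 + T))
(d(-19, -35) - 1398) - 2511 = (2/(-99 + 2*(-19)) - 1398) - 2511 = (2/(-99 - 38) - 1398) - 2511 = (2/(-137) - 1398) - 2511 = (2*(-1/137) - 1398) - 2511 = (-2/137 - 1398) - 2511 = -191528/137 - 2511 = -535535/137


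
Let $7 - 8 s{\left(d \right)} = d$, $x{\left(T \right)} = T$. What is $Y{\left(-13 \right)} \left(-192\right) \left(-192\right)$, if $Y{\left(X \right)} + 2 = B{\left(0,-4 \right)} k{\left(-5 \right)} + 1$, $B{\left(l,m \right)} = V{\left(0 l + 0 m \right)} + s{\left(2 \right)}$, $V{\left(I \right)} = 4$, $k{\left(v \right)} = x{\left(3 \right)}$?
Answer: $474624$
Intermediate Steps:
$s{\left(d \right)} = \frac{7}{8} - \frac{d}{8}$
$k{\left(v \right)} = 3$
$B{\left(l,m \right)} = \frac{37}{8}$ ($B{\left(l,m \right)} = 4 + \left(\frac{7}{8} - \frac{1}{4}\right) = 4 + \frac{5}{8} = \frac{37}{8}$)
$Y{\left(X \right)} = \frac{103}{8}$ ($Y{\left(X \right)} = -2 + \left(\frac{37}{8} \cdot 3 + 1\right) = -2 + \left(\frac{111}{8} + 1\right) = -2 + \frac{119}{8} = \frac{103}{8}$)
$Y{\left(-13 \right)} \left(-192\right) \left(-192\right) = \frac{103}{8} \left(-192\right) \left(-192\right) = \left(-2472\right) \left(-192\right) = 474624$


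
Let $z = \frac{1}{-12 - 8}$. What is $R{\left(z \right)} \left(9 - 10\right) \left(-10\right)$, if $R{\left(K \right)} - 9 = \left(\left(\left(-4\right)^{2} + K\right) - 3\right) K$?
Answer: $\frac{3341}{40} \approx 83.525$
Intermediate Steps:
$z = - \frac{1}{20}$ ($z = \frac{1}{-12 - 8} = \frac{1}{-20} = - \frac{1}{20} \approx -0.05$)
$R{\left(K \right)} = 9 + K \left(13 + K\right)$ ($R{\left(K \right)} = 9 + \left(\left(\left(-4\right)^{2} + K\right) - 3\right) K = 9 + \left(\left(16 + K\right) - 3\right) K = 9 + \left(13 + K\right) K = 9 + K \left(13 + K\right)$)
$R{\left(z \right)} \left(9 - 10\right) \left(-10\right) = \left(9 + \left(- \frac{1}{20}\right)^{2} + 13 \left(- \frac{1}{20}\right)\right) \left(9 - 10\right) \left(-10\right) = \left(9 + \frac{1}{400} - \frac{13}{20}\right) \left(\left(-1\right) \left(-10\right)\right) = \frac{3341}{400} \cdot 10 = \frac{3341}{40}$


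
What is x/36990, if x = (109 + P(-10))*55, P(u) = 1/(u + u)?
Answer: 23969/147960 ≈ 0.16200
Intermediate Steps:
P(u) = 1/(2*u)
x = 23969/4 (x = (109 + (1/2)/(-10))*55 = (109 + (1/2)*(-1/10))*55 = (109 - 1/20)*55 = (2179/20)*55 = 23969/4 ≈ 5992.3)
x/36990 = (23969/4)/36990 = (23969/4)*(1/36990) = 23969/147960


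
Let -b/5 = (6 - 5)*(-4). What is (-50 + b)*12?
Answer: -360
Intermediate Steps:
b = 20 (b = -5*(6 - 5)*(-4) = -5*(-4) = 20)
(-50 + b)*12 = (-50 + 20)*12 = -30*12 = -360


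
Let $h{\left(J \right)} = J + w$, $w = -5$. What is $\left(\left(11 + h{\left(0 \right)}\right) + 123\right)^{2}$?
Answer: $16641$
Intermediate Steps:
$h{\left(J \right)} = -5 + J$ ($h{\left(J \right)} = J - 5 = -5 + J$)
$\left(\left(11 + h{\left(0 \right)}\right) + 123\right)^{2} = \left(\left(11 + \left(-5 + 0\right)\right) + 123\right)^{2} = \left(\left(11 - 5\right) + 123\right)^{2} = \left(6 + 123\right)^{2} = 129^{2} = 16641$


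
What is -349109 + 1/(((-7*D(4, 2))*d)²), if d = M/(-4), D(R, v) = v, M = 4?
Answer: -68425363/196 ≈ -3.4911e+5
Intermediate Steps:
d = -1 (d = 4/(-4) = 4*(-¼) = -1)
-349109 + 1/(((-7*D(4, 2))*d)²) = -349109 + 1/((-7*2*(-1))²) = -349109 + 1/((-14*(-1))²) = -349109 + 1/(14²) = -349109 + 1/196 = -68425363/196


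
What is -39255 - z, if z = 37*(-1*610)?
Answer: -16685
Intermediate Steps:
z = -22570 (z = 37*(-610) = -22570)
-39255 - z = -39255 - 1*(-22570) = -39255 + 22570 = -16685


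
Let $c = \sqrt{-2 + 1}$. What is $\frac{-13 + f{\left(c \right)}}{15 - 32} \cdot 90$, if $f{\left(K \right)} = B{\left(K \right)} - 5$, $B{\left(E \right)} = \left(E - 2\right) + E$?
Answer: $\frac{1800}{17} - \frac{180 i}{17} \approx 105.88 - 10.588 i$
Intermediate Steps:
$c = i$ ($c = \sqrt{-1} = i \approx 1.0 i$)
$B{\left(E \right)} = -2 + 2 E$ ($B{\left(E \right)} = \left(-2 + E\right) + E = -2 + 2 E$)
$f{\left(K \right)} = -7 + 2 K$ ($f{\left(K \right)} = \left(-2 + 2 K\right) - 5 = -7 + 2 K$)
$\frac{-13 + f{\left(c \right)}}{15 - 32} \cdot 90 = \frac{-13 - \left(7 - 2 i\right)}{15 - 32} \cdot 90 = \frac{-20 + 2 i}{-17} \cdot 90 = \left(-20 + 2 i\right) \left(- \frac{1}{17}\right) 90 = \left(\frac{20}{17} - \frac{2 i}{17}\right) 90 = \frac{1800}{17} - \frac{180 i}{17}$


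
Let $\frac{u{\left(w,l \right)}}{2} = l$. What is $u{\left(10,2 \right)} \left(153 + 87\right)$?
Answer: $960$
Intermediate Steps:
$u{\left(w,l \right)} = 2 l$
$u{\left(10,2 \right)} \left(153 + 87\right) = 2 \cdot 2 \left(153 + 87\right) = 4 \cdot 240 = 960$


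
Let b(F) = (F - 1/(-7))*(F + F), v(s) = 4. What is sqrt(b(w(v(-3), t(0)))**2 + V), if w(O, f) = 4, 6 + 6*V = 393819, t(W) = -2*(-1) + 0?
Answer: sqrt(13079854)/14 ≈ 258.33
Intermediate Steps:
t(W) = 2 (t(W) = 2 + 0 = 2)
V = 131271/2 (V = -1 + (1/6)*393819 = -1 + 131273/2 = 131271/2 ≈ 65636.)
b(F) = 2*F*(1/7 + F) (b(F) = (F - 1*(-1/7))*(2*F) = (F + 1/7)*(2*F) = (1/7 + F)*(2*F) = 2*F*(1/7 + F))
sqrt(b(w(v(-3), t(0)))**2 + V) = sqrt(((2/7)*4*(1 + 7*4))**2 + 131271/2) = sqrt(((2/7)*4*(1 + 28))**2 + 131271/2) = sqrt(((2/7)*4*29)**2 + 131271/2) = sqrt((232/7)**2 + 131271/2) = sqrt(53824/49 + 131271/2) = sqrt(6539927/98) = sqrt(13079854)/14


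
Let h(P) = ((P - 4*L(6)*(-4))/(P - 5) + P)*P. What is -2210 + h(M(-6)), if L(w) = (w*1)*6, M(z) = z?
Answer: -20494/11 ≈ -1863.1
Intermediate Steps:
L(w) = 6*w (L(w) = w*6 = 6*w)
h(P) = P*(P + (576 + P)/(-5 + P)) (h(P) = ((P - 24*6*(-4))/(P - 5) + P)*P = ((P - 4*36*(-4))/(-5 + P) + P)*P = ((P - 144*(-4))/(-5 + P) + P)*P = ((P + 576)/(-5 + P) + P)*P = ((576 + P)/(-5 + P) + P)*P = (P + (576 + P)/(-5 + P))*P = P*(P + (576 + P)/(-5 + P)))
-2210 + h(M(-6)) = -2210 - 6*(576 + (-6)² - 4*(-6))/(-5 - 6) = -2210 - 6*(576 + 36 + 24)/(-11) = -2210 - 6*(-1/11)*636 = -2210 + 3816/11 = -20494/11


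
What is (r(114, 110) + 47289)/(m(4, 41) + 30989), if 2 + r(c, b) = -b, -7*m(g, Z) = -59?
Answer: 330239/216982 ≈ 1.5220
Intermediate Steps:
m(g, Z) = 59/7 (m(g, Z) = -⅐*(-59) = 59/7)
r(c, b) = -2 - b
(r(114, 110) + 47289)/(m(4, 41) + 30989) = ((-2 - 1*110) + 47289)/(59/7 + 30989) = ((-2 - 110) + 47289)/(216982/7) = (-112 + 47289)*(7/216982) = 47177*(7/216982) = 330239/216982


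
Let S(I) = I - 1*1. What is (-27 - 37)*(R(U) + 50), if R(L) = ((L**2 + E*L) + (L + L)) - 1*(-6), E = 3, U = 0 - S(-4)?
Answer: -6784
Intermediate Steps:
S(I) = -1 + I (S(I) = I - 1 = -1 + I)
U = 5 (U = 0 - (-1 - 4) = 0 - 1*(-5) = 0 + 5 = 5)
R(L) = 6 + L**2 + 5*L (R(L) = ((L**2 + 3*L) + (L + L)) - 1*(-6) = ((L**2 + 3*L) + 2*L) + 6 = (L**2 + 5*L) + 6 = 6 + L**2 + 5*L)
(-27 - 37)*(R(U) + 50) = (-27 - 37)*((6 + 5**2 + 5*5) + 50) = -64*((6 + 25 + 25) + 50) = -64*(56 + 50) = -64*106 = -6784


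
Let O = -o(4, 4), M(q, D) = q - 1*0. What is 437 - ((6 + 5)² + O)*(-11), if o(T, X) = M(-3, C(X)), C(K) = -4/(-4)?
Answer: 1801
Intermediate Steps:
C(K) = 1 (C(K) = -4*(-¼) = 1)
M(q, D) = q (M(q, D) = q + 0 = q)
o(T, X) = -3
O = 3 (O = -1*(-3) = 3)
437 - ((6 + 5)² + O)*(-11) = 437 - ((6 + 5)² + 3)*(-11) = 437 - (11² + 3)*(-11) = 437 - (121 + 3)*(-11) = 437 - 124*(-11) = 437 - 1*(-1364) = 437 + 1364 = 1801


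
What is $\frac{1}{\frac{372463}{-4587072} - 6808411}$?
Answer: $- \frac{655296}{4461524547865} \approx -1.4688 \cdot 10^{-7}$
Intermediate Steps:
$\frac{1}{\frac{372463}{-4587072} - 6808411} = \frac{1}{372463 \left(- \frac{1}{4587072}\right) - 6808411} = \frac{1}{- \frac{53209}{655296} - 6808411} = \frac{1}{- \frac{4461524547865}{655296}} = - \frac{655296}{4461524547865}$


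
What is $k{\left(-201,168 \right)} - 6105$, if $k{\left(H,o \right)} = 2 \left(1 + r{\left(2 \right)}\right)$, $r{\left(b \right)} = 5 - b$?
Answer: $-6097$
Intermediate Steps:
$k{\left(H,o \right)} = 8$ ($k{\left(H,o \right)} = 2 \left(1 + \left(5 - 2\right)\right) = 2 \left(1 + 3\right) = 2 \cdot 4 = 8$)
$k{\left(-201,168 \right)} - 6105 = 8 - 6105 = -6097$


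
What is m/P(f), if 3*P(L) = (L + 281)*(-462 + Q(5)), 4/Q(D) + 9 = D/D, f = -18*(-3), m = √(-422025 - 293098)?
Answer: -6*I*√715123/309875 ≈ -0.016374*I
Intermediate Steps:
m = I*√715123 (m = √(-715123) = I*√715123 ≈ 845.65*I)
f = 54
Q(D) = -½ (Q(D) = 4/(-9 + D/D) = 4/(-9 + 1) = 4/(-8) = 4*(-⅛) = -½)
P(L) = -259925/6 - 925*L/6 (P(L) = ((L + 281)*(-462 - ½))/3 = ((281 + L)*(-925/2))/3 = (-259925/2 - 925*L/2)/3 = -259925/6 - 925*L/6)
m/P(f) = (I*√715123)/(-259925/6 - 925/6*54) = (I*√715123)/(-259925/6 - 8325) = (I*√715123)/(-309875/6) = (I*√715123)*(-6/309875) = -6*I*√715123/309875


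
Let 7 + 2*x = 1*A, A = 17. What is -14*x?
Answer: -70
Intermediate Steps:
x = 5 (x = -7/2 + (1*17)/2 = -7/2 + (½)*17 = -7/2 + 17/2 = 5)
-14*x = -14*5 = -70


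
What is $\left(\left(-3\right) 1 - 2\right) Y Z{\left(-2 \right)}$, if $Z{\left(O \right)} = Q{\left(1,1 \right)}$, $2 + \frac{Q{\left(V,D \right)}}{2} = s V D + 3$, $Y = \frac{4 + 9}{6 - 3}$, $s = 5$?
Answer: $-260$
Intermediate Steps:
$Y = \frac{13}{3} \approx 4.3333$
$Q{\left(V,D \right)} = 2 + 10 D V$ ($Q{\left(V,D \right)} = -4 + 2 \left(5 V D + 3\right) = -4 + 2 \left(5 D V + 3\right) = -4 + 2 \left(3 + 5 D V\right) = -4 + \left(6 + 10 D V\right) = 2 + 10 D V$)
$Z{\left(O \right)} = 12$ ($Z{\left(O \right)} = 2 + 10 \cdot 1 \cdot 1 = 2 + 10 = 12$)
$\left(\left(-3\right) 1 - 2\right) Y Z{\left(-2 \right)} = \left(\left(-3\right) 1 - 2\right) \frac{13}{3} \cdot 12 = \left(-3 - 2\right) \frac{13}{3} \cdot 12 = \left(-5\right) \frac{13}{3} \cdot 12 = \left(- \frac{65}{3}\right) 12 = -260$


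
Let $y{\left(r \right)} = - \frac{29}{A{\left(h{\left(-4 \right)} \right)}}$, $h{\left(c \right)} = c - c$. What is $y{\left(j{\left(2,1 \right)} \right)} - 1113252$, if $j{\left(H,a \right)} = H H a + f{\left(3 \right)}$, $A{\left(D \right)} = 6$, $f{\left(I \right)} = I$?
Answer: $- \frac{6679541}{6} \approx -1.1133 \cdot 10^{6}$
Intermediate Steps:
$h{\left(c \right)} = 0$
$j{\left(H,a \right)} = 3 + a H^{2}$ ($j{\left(H,a \right)} = H H a + 3 = H^{2} a + 3 = a H^{2} + 3 = 3 + a H^{2}$)
$y{\left(r \right)} = - \frac{29}{6}$
$y{\left(j{\left(2,1 \right)} \right)} - 1113252 = - \frac{29}{6} - 1113252 = - \frac{6679541}{6}$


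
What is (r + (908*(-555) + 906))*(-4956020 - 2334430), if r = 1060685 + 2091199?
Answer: -19311308482500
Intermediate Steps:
r = 3151884
(r + (908*(-555) + 906))*(-4956020 - 2334430) = (3151884 + (908*(-555) + 906))*(-4956020 - 2334430) = (3151884 + (-503940 + 906))*(-7290450) = (3151884 - 503034)*(-7290450) = 2648850*(-7290450) = -19311308482500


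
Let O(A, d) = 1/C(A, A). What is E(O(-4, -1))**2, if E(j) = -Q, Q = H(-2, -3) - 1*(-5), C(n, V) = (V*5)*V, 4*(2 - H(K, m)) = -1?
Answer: 841/16 ≈ 52.563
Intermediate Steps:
H(K, m) = 9/4 (H(K, m) = 2 - 1/4*(-1) = 2 + 1/4 = 9/4)
C(n, V) = 5*V**2 (C(n, V) = (5*V)*V = 5*V**2)
Q = 29/4 (Q = 9/4 - 1*(-5) = 9/4 + 5 = 29/4 ≈ 7.2500)
O(A, d) = 1/(5*A**2)
E(j) = -29/4 (E(j) = -1*29/4 = -29/4)
E(O(-4, -1))**2 = (-29/4)**2 = 841/16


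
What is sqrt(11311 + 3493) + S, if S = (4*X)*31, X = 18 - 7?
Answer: 1364 + 2*sqrt(3701) ≈ 1485.7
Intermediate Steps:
X = 11
S = 1364 (S = (4*11)*31 = 44*31 = 1364)
sqrt(11311 + 3493) + S = sqrt(11311 + 3493) + 1364 = sqrt(14804) + 1364 = 2*sqrt(3701) + 1364 = 1364 + 2*sqrt(3701)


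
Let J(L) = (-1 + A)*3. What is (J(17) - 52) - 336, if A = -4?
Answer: -403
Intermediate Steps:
J(L) = -15 (J(L) = (-1 - 4)*3 = -5*3 = -15)
(J(17) - 52) - 336 = (-15 - 52) - 336 = -67 - 336 = -403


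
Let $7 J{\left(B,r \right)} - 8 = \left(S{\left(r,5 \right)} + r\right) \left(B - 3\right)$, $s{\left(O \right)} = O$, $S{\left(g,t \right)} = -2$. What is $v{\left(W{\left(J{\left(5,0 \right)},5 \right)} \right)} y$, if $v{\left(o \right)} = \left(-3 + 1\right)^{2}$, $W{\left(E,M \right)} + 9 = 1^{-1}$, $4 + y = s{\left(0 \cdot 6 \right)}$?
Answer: $-16$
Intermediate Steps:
$J{\left(B,r \right)} = \frac{8}{7} + \frac{\left(-3 + B\right) \left(-2 + r\right)}{7}$ ($J{\left(B,r \right)} = \frac{8}{7} + \frac{\left(-2 + r\right) \left(B - 3\right)}{7} = \frac{8}{7} + \frac{\left(-2 + r\right) \left(-3 + B\right)}{7} = \frac{8}{7} + \frac{\left(-3 + B\right) \left(-2 + r\right)}{7}$)
$y = -4$ ($y = -4 + 0 \cdot 6 = -4 + 0 = -4$)
$W{\left(E,M \right)} = -8$ ($W{\left(E,M \right)} = -9 + 1^{-1} = -9 + 1 = -8$)
$v{\left(o \right)} = 4$ ($v{\left(o \right)} = \left(-2\right)^{2} = 4$)
$v{\left(W{\left(J{\left(5,0 \right)},5 \right)} \right)} y = 4 \left(-4\right) = -16$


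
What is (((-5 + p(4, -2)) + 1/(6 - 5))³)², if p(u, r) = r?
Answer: 46656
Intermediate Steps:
(((-5 + p(4, -2)) + 1/(6 - 5))³)² = (((-5 - 2) + 1/(6 - 5))³)² = ((-7 + 1/1)³)² = ((-7 + 1)³)² = ((-6)³)² = (-216)² = 46656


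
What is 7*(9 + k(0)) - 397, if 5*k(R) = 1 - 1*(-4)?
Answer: -327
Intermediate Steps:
k(R) = 1 (k(R) = (1 - 1*(-4))/5 = (1 + 4)/5 = (⅕)*5 = 1)
7*(9 + k(0)) - 397 = 7*(9 + 1) - 397 = 7*10 - 397 = 70 - 397 = -327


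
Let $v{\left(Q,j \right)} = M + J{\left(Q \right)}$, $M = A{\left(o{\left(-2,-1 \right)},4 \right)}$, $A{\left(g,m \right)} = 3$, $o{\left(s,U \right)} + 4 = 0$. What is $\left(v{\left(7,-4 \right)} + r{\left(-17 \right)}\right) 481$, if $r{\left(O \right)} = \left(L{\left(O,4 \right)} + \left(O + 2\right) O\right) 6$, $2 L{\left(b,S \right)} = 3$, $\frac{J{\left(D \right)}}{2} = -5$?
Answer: $736892$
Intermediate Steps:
$o{\left(s,U \right)} = -4$ ($o{\left(s,U \right)} = -4 + 0 = -4$)
$J{\left(D \right)} = -10$ ($J{\left(D \right)} = 2 \left(-5\right) = -10$)
$L{\left(b,S \right)} = \frac{3}{2}$ ($L{\left(b,S \right)} = \frac{1}{2} \cdot 3 = \frac{3}{2}$)
$M = 3$
$v{\left(Q,j \right)} = -7$ ($v{\left(Q,j \right)} = 3 - 10 = -7$)
$r{\left(O \right)} = 9 + 6 O \left(2 + O\right)$ ($r{\left(O \right)} = \left(\frac{3}{2} + \left(O + 2\right) O\right) 6 = \left(\frac{3}{2} + \left(2 + O\right) O\right) 6 = \left(\frac{3}{2} + O \left(2 + O\right)\right) 6 = 9 + 6 O \left(2 + O\right)$)
$\left(v{\left(7,-4 \right)} + r{\left(-17 \right)}\right) 481 = \left(-7 + \left(9 + 6 \left(-17\right)^{2} + 12 \left(-17\right)\right)\right) 481 = \left(-7 + \left(9 + 6 \cdot 289 - 204\right)\right) 481 = \left(-7 + \left(9 + 1734 - 204\right)\right) 481 = \left(-7 + 1539\right) 481 = 1532 \cdot 481 = 736892$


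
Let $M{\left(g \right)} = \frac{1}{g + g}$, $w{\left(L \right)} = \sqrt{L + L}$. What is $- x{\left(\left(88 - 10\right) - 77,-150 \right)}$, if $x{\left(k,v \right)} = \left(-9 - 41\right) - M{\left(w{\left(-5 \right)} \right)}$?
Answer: $50 - \frac{i \sqrt{10}}{20} \approx 50.0 - 0.15811 i$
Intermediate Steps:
$w{\left(L \right)} = \sqrt{2} \sqrt{L}$ ($w{\left(L \right)} = \sqrt{2 L} = \sqrt{2} \sqrt{L}$)
$M{\left(g \right)} = \frac{1}{2 g}$
$x{\left(k,v \right)} = -50 + \frac{i \sqrt{10}}{20}$ ($x{\left(k,v \right)} = \left(-9 - 41\right) - \frac{1}{2 \sqrt{2} \sqrt{-5}} = -50 - \frac{1}{2 \sqrt{2} i \sqrt{5}} = -50 - \frac{1}{2 i \sqrt{10}} = -50 - \frac{\left(- \frac{1}{10}\right) i \sqrt{10}}{2} = -50 - - \frac{i \sqrt{10}}{20} = -50 + \frac{i \sqrt{10}}{20}$)
$- x{\left(\left(88 - 10\right) - 77,-150 \right)} = - (-50 + \frac{i \sqrt{10}}{20}) = 50 - \frac{i \sqrt{10}}{20}$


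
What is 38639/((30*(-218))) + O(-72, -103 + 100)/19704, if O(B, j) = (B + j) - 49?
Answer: -31756409/5369340 ≈ -5.9144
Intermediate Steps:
O(B, j) = -49 + B + j
38639/((30*(-218))) + O(-72, -103 + 100)/19704 = 38639/((30*(-218))) + (-49 - 72 + (-103 + 100))/19704 = 38639/(-6540) + (-49 - 72 - 3)*(1/19704) = 38639*(-1/6540) - 124*1/19704 = -38639/6540 - 31/4926 = -31756409/5369340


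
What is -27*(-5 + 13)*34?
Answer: -7344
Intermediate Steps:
-27*(-5 + 13)*34 = -27*8*34 = -216*34 = -7344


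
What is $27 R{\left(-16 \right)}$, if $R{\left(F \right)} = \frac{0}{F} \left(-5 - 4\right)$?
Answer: $0$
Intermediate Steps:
$R{\left(F \right)} = 0$ ($R{\left(F \right)} = 0 \left(-9\right) = 0$)
$27 R{\left(-16 \right)} = 27 \cdot 0 = 0$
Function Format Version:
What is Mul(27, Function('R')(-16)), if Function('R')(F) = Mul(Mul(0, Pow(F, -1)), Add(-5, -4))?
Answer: 0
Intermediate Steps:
Function('R')(F) = 0 (Function('R')(F) = Mul(0, -9) = 0)
Mul(27, Function('R')(-16)) = Mul(27, 0) = 0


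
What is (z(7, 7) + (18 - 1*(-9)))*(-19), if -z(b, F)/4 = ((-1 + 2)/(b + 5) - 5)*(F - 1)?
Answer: -2755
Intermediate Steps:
z(b, F) = -4*(-1 + F)*(-5 + 1/(5 + b)) (z(b, F) = -4*((-1 + 2)/(b + 5) - 5)*(F - 1) = -4*(1/(5 + b) - 5)*(-1 + F) = -4*(-5 + 1/(5 + b))*(-1 + F) = -4*(-1 + F)*(-5 + 1/(5 + b)))
(z(7, 7) + (18 - 1*(-9)))*(-19) = (4*(-24 - 5*7 + 24*7 + 5*7*7)/(5 + 7) + (18 - 1*(-9)))*(-19) = (4*(-24 - 35 + 168 + 245)/12 + (18 + 9))*(-19) = (4*(1/12)*354 + 27)*(-19) = (118 + 27)*(-19) = 145*(-19) = -2755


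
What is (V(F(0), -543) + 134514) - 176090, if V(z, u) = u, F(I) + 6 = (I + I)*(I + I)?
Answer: -42119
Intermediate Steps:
F(I) = -6 + 4*I² (F(I) = -6 + (I + I)*(I + I) = -6 + (2*I)*(2*I) = -6 + 4*I²)
(V(F(0), -543) + 134514) - 176090 = (-543 + 134514) - 176090 = 133971 - 176090 = -42119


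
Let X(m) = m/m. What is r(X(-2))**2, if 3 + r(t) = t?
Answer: 4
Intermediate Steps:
X(m) = 1
r(t) = -3 + t
r(X(-2))**2 = (-3 + 1)**2 = (-2)**2 = 4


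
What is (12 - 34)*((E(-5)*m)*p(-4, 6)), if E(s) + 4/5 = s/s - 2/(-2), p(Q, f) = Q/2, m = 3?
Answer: 792/5 ≈ 158.40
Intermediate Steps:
p(Q, f) = Q/2 (p(Q, f) = Q*(½) = Q/2)
E(s) = 6/5 (E(s) = -⅘ + (s/s - 2/(-2)) = -⅘ + (1 - 2*(-½)) = -⅘ + (1 + 1) = -⅘ + 2 = 6/5)
(12 - 34)*((E(-5)*m)*p(-4, 6)) = (12 - 34)*(((6/5)*3)*((½)*(-4))) = -396*(-2)/5 = -22*(-36/5) = 792/5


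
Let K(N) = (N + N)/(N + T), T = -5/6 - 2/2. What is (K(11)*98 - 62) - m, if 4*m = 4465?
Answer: -18861/20 ≈ -943.05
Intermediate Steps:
T = -11/6 (T = -5*⅙ - 2*½ = -⅚ - 1 = -11/6 ≈ -1.8333)
m = 4465/4 (m = (¼)*4465 = 4465/4 ≈ 1116.3)
K(N) = 2*N/(-11/6 + N) (K(N) = (N + N)/(N - 11/6) = (2*N)/(-11/6 + N) = 2*N/(-11/6 + N))
(K(11)*98 - 62) - m = ((12*11/(-11 + 6*11))*98 - 62) - 1*4465/4 = ((12*11/(-11 + 66))*98 - 62) - 4465/4 = ((12*11/55)*98 - 62) - 4465/4 = ((12*11*(1/55))*98 - 62) - 4465/4 = ((12/5)*98 - 62) - 4465/4 = (1176/5 - 62) - 4465/4 = 866/5 - 4465/4 = -18861/20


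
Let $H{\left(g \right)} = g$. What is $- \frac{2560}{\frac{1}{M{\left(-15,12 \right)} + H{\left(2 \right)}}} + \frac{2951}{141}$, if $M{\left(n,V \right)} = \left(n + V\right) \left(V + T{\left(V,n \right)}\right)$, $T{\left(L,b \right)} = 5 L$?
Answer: $\frac{77248391}{141} \approx 5.4786 \cdot 10^{5}$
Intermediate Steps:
$M{\left(n,V \right)} = 6 V \left(V + n\right)$ ($M{\left(n,V \right)} = \left(n + V\right) \left(V + 5 V\right) = \left(V + n\right) 6 V = 6 V \left(V + n\right)$)
$- \frac{2560}{\frac{1}{M{\left(-15,12 \right)} + H{\left(2 \right)}}} + \frac{2951}{141} = - \frac{2560}{\frac{1}{6 \cdot 12 \left(12 - 15\right) + 2}} + \frac{2951}{141} = - \frac{2560}{\frac{1}{6 \cdot 12 \left(-3\right) + 2}} + 2951 \cdot \frac{1}{141} = - \frac{2560}{\frac{1}{-216 + 2}} + \frac{2951}{141} = - \frac{2560}{\frac{1}{-214}} + \frac{2951}{141} = - \frac{2560}{- \frac{1}{214}} + \frac{2951}{141} = \left(-2560\right) \left(-214\right) + \frac{2951}{141} = 547840 + \frac{2951}{141} = \frac{77248391}{141}$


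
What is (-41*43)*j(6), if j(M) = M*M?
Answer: -63468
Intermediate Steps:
j(M) = M²
(-41*43)*j(6) = -41*43*6² = -1763*36 = -63468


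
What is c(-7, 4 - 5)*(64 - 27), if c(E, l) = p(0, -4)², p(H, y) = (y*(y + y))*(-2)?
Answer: 151552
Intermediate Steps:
p(H, y) = -4*y² (p(H, y) = (y*(2*y))*(-2) = (2*y²)*(-2) = -4*y²)
c(E, l) = 4096 (c(E, l) = (-4*(-4)²)² = (-4*16)² = (-64)² = 4096)
c(-7, 4 - 5)*(64 - 27) = 4096*(64 - 27) = 4096*37 = 151552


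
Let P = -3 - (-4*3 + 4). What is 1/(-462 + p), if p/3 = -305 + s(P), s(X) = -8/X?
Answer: -5/6909 ≈ -0.00072369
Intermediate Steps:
P = 5 (P = -3 - (-12 + 4) = -3 - 1*(-8) = -3 + 8 = 5)
p = -4599/5 (p = 3*(-305 - 8/5) = 3*(-1533/5) = -4599/5 ≈ -919.80)
1/(-462 + p) = 1/(-462 - 4599/5) = 1/(-6909/5) = -5/6909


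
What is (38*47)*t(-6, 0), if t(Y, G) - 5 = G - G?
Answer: 8930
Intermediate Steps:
t(Y, G) = 5 (t(Y, G) = 5 + (G - G) = 5 + 0 = 5)
(38*47)*t(-6, 0) = (38*47)*5 = 1786*5 = 8930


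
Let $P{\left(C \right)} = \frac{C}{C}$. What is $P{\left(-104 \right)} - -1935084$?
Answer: $1935085$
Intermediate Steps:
$P{\left(C \right)} = 1$
$P{\left(-104 \right)} - -1935084 = 1 - -1935084 = 1 + 1935084 = 1935085$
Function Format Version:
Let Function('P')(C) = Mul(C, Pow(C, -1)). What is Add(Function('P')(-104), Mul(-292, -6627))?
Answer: 1935085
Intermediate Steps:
Function('P')(C) = 1
Add(Function('P')(-104), Mul(-292, -6627)) = Add(1, Mul(-292, -6627)) = Add(1, 1935084) = 1935085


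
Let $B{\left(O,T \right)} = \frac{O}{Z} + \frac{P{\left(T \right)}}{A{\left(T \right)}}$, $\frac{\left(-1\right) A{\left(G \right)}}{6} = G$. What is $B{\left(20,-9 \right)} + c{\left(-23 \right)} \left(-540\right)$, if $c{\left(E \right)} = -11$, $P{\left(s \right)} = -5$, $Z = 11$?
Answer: $\frac{3529385}{594} \approx 5941.7$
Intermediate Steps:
$A{\left(G \right)} = - 6 G$
$B{\left(O,T \right)} = \frac{O}{11} + \frac{5}{6 T}$ ($B{\left(O,T \right)} = \frac{O}{11} - \frac{5}{\left(-6\right) T} = O \frac{1}{11} - 5 \left(- \frac{1}{6 T}\right) = \frac{O}{11} + \frac{5}{6 T}$)
$B{\left(20,-9 \right)} + c{\left(-23 \right)} \left(-540\right) = \left(\frac{1}{11} \cdot 20 + \frac{5}{6 \left(-9\right)}\right) - -5940 = \left(\frac{20}{11} + \frac{5}{6} \left(- \frac{1}{9}\right)\right) + 5940 = \left(\frac{20}{11} - \frac{5}{54}\right) + 5940 = \frac{1025}{594} + 5940 = \frac{3529385}{594}$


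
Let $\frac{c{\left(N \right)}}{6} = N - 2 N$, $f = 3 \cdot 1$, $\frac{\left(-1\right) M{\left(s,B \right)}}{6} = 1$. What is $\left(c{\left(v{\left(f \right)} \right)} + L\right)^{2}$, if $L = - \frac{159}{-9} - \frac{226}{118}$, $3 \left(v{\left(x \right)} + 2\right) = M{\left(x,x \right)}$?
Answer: $\frac{49505296}{31329} \approx 1580.2$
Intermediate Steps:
$M{\left(s,B \right)} = -6$ ($M{\left(s,B \right)} = \left(-6\right) 1 = -6$)
$f = 3$
$v{\left(x \right)} = -4$ ($v{\left(x \right)} = -2 + \frac{1}{3} \left(-6\right) = -2 - 2 = -4$)
$c{\left(N \right)} = - 6 N$ ($c{\left(N \right)} = 6 \left(N - 2 N\right) = 6 \left(- N\right) = - 6 N$)
$L = \frac{2788}{177}$ ($L = \left(-159\right) \left(- \frac{1}{9}\right) - \frac{113}{59} = \frac{53}{3} - \frac{113}{59} = \frac{2788}{177} \approx 15.751$)
$\left(c{\left(v{\left(f \right)} \right)} + L\right)^{2} = \left(\left(-6\right) \left(-4\right) + \frac{2788}{177}\right)^{2} = \left(24 + \frac{2788}{177}\right)^{2} = \left(\frac{7036}{177}\right)^{2} = \frac{49505296}{31329}$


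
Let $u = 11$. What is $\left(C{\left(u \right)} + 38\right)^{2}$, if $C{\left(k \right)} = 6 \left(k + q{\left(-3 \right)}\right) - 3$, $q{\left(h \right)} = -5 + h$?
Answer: $2809$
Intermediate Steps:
$C{\left(k \right)} = -51 + 6 k$ ($C{\left(k \right)} = 6 \left(k - 8\right) - 3 = 6 \left(-8 + k\right) - 3 = \left(-48 + 6 k\right) - 3 = -51 + 6 k$)
$\left(C{\left(u \right)} + 38\right)^{2} = \left(\left(-51 + 6 \cdot 11\right) + 38\right)^{2} = \left(\left(-51 + 66\right) + 38\right)^{2} = \left(15 + 38\right)^{2} = 53^{2} = 2809$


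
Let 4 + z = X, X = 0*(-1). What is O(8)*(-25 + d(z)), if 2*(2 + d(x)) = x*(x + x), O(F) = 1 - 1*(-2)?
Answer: -33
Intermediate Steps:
O(F) = 3 (O(F) = 1 + 2 = 3)
X = 0
z = -4 (z = -4 + 0 = -4)
d(x) = -2 + x² (d(x) = -2 + (x*(x + x))/2 = -2 + (x*(2*x))/2 = -2 + (2*x²)/2 = -2 + x²)
O(8)*(-25 + d(z)) = 3*(-25 + (-2 + (-4)²)) = 3*(-25 + (-2 + 16)) = 3*(-25 + 14) = 3*(-11) = -33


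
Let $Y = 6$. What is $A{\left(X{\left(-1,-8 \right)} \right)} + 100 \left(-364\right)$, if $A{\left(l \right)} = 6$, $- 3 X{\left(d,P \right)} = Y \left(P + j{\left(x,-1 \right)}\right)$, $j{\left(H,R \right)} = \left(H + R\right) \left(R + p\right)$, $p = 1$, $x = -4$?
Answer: $-36394$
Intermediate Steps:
$j{\left(H,R \right)} = \left(1 + R\right) \left(H + R\right)$ ($j{\left(H,R \right)} = \left(H + R\right) \left(R + 1\right) = \left(H + R\right) \left(1 + R\right) = \left(1 + R\right) \left(H + R\right)$)
$X{\left(d,P \right)} = - 2 P$ ($X{\left(d,P \right)} = - \frac{6 \left(P - \left(1 - 1\right)\right)}{3} = - \frac{6 \left(P + \left(-4 - 1 + 1 + 4\right)\right)}{3} = - \frac{6 \left(P + 0\right)}{3} = - \frac{6 P}{3} = - 2 P$)
$A{\left(X{\left(-1,-8 \right)} \right)} + 100 \left(-364\right) = 6 + 100 \left(-364\right) = 6 - 36400 = -36394$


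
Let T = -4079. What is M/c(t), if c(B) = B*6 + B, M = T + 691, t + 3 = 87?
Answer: -121/21 ≈ -5.7619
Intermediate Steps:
t = 84 (t = -3 + 87 = 84)
M = -3388 (M = -4079 + 691 = -3388)
c(B) = 7*B (c(B) = 6*B + B = 7*B)
M/c(t) = -3388/(7*84) = -3388/588 = -3388*1/588 = -121/21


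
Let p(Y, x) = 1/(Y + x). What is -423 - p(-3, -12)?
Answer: -6344/15 ≈ -422.93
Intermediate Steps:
-423 - p(-3, -12) = -423 - 1/(-3 - 12) = -423 - 1/(-15) = -423 - 1*(-1/15) = -423 + 1/15 = -6344/15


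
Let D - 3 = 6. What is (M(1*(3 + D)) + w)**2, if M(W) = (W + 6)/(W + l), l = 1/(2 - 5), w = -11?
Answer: 109561/1225 ≈ 89.438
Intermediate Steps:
D = 9 (D = 3 + 6 = 9)
l = -1/3 (l = 1/(-3) = -1/3 ≈ -0.33333)
M(W) = (6 + W)/(-1/3 + W) (M(W) = (W + 6)/(W - 1/3) = (6 + W)/(-1/3 + W))
(M(1*(3 + D)) + w)**2 = (3*(6 + 1*(3 + 9))/(-1 + 3*(1*(3 + 9))) - 11)**2 = (3*(6 + 1*12)/(-1 + 3*(1*12)) - 11)**2 = (3*(6 + 12)/(-1 + 3*12) - 11)**2 = (3*18/(-1 + 36) - 11)**2 = (3*18/35 - 11)**2 = (3*(1/35)*18 - 11)**2 = (54/35 - 11)**2 = (-331/35)**2 = 109561/1225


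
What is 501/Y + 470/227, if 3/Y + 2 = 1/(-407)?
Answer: -30704545/92389 ≈ -332.34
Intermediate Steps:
Y = -1221/815 (Y = 3/(-2 + 1/(-407)) = 3/(-2 - 1/407) = 3/(-815/407) = 3*(-407/815) = -1221/815 ≈ -1.4982)
501/Y + 470/227 = 501/(-1221/815) + 470/227 = 501*(-815/1221) + 470*(1/227) = -136105/407 + 470/227 = -30704545/92389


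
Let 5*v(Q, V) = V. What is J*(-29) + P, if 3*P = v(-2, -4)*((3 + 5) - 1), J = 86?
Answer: -37438/15 ≈ -2495.9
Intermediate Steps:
v(Q, V) = V/5
P = -28/15 (P = (((⅕)*(-4))*((3 + 5) - 1))/3 = (-4*(8 - 1)/5)/3 = (-⅘*7)/3 = (⅓)*(-28/5) = -28/15 ≈ -1.8667)
J*(-29) + P = 86*(-29) - 28/15 = -2494 - 28/15 = -37438/15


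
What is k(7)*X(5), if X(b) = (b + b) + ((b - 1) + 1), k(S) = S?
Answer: 105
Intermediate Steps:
X(b) = 3*b (X(b) = 2*b + ((-1 + b) + 1) = 2*b + b = 3*b)
k(7)*X(5) = 7*(3*5) = 7*15 = 105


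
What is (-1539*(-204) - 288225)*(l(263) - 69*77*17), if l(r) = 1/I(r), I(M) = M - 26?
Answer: -183599913852/79 ≈ -2.3240e+9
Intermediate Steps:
I(M) = -26 + M
l(r) = 1/(-26 + r)
(-1539*(-204) - 288225)*(l(263) - 69*77*17) = (-1539*(-204) - 288225)*(1/(-26 + 263) - 69*77*17) = (313956 - 288225)*(1/237 - 5313*17) = 25731*(1/237 - 90321) = 25731*(-21406076/237) = -183599913852/79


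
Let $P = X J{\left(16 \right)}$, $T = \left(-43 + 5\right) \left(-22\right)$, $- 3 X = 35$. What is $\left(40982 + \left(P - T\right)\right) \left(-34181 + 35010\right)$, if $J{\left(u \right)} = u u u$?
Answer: $- \frac{19002338}{3} \approx -6.3341 \cdot 10^{6}$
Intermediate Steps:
$X = - \frac{35}{3}$ ($X = \left(- \frac{1}{3}\right) 35 = - \frac{35}{3} \approx -11.667$)
$T = 836$ ($T = \left(-38\right) \left(-22\right) = 836$)
$J{\left(u \right)} = u^{3}$ ($J{\left(u \right)} = u^{2} u = u^{3}$)
$P = - \frac{143360}{3}$ ($P = - \frac{35 \cdot 16^{3}}{3} = \left(- \frac{35}{3}\right) 4096 = - \frac{143360}{3} \approx -47787.0$)
$\left(40982 + \left(P - T\right)\right) \left(-34181 + 35010\right) = \left(40982 - \frac{145868}{3}\right) \left(-34181 + 35010\right) = \left(40982 - \frac{145868}{3}\right) 829 = \left(- \frac{22922}{3}\right) 829 = - \frac{19002338}{3}$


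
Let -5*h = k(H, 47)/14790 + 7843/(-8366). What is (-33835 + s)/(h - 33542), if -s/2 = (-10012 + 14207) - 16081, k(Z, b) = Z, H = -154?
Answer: 3112816469550/10375583811533 ≈ 0.30001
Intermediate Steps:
s = 23772 (s = -2*((-10012 + 14207) - 16081) = -2*(4195 - 16081) = -2*(-11886) = 23772)
h = 58643167/309332850 (h = -(-154/14790 + 7843/(-8366))/5 = -(-154*1/14790 + 7843*(-1/8366))/5 = -(-77/7395 - 7843/8366)/5 = -⅕*(-58643167/61866570) = 58643167/309332850 ≈ 0.18958)
(-33835 + s)/(h - 33542) = (-33835 + 23772)/(58643167/309332850 - 33542) = -10063/(-10375583811533/309332850) = -10063*(-309332850/10375583811533) = 3112816469550/10375583811533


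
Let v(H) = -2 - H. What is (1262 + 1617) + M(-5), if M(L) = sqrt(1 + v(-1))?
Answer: 2879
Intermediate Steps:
M(L) = 0 (M(L) = sqrt(1 + (-2 - 1*(-1))) = sqrt(1 + (-2 + 1)) = sqrt(1 - 1) = sqrt(0) = 0)
(1262 + 1617) + M(-5) = (1262 + 1617) + 0 = 2879 + 0 = 2879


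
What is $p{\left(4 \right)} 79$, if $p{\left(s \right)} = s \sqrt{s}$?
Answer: $632$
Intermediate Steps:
$p{\left(s \right)} = s^{\frac{3}{2}}$
$p{\left(4 \right)} 79 = 4^{\frac{3}{2}} \cdot 79 = 8 \cdot 79 = 632$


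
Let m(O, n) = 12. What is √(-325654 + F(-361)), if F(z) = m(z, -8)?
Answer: I*√325642 ≈ 570.65*I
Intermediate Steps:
F(z) = 12
√(-325654 + F(-361)) = √(-325654 + 12) = √(-325642) = I*√325642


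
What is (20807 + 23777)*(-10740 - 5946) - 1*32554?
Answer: -743961178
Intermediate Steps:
(20807 + 23777)*(-10740 - 5946) - 1*32554 = 44584*(-16686) - 32554 = -743928624 - 32554 = -743961178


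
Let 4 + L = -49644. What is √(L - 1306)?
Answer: I*√50954 ≈ 225.73*I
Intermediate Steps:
L = -49648 (L = -4 - 49644 = -49648)
√(L - 1306) = √(-49648 - 1306) = √(-50954) = I*√50954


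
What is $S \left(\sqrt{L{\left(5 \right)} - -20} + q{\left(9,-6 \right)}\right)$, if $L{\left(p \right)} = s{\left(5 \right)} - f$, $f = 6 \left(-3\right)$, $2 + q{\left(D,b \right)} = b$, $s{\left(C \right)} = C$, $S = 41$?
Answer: $-328 + 41 \sqrt{43} \approx -59.145$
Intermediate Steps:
$q{\left(D,b \right)} = -2 + b$
$f = -18$
$L{\left(p \right)} = 23$ ($L{\left(p \right)} = 5 - -18 = 5 + 18 = 23$)
$S \left(\sqrt{L{\left(5 \right)} - -20} + q{\left(9,-6 \right)}\right) = 41 \left(\sqrt{23 - -20} - 8\right) = 41 \left(\sqrt{23 + 20} - 8\right) = 41 \left(\sqrt{43} - 8\right) = 41 \left(-8 + \sqrt{43}\right) = -328 + 41 \sqrt{43}$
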